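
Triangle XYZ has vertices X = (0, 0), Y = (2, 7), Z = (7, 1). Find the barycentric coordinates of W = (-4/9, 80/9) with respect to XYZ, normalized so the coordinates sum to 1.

Signed area of the reference triangle: [XYZ] = ½·(0·(7−1) + 2·(1−0) + 7·(0−7)) = ½·(0 + 2 − 49) = -47/2.
[WYZ] = ½·((-4/9)·(7−1) + 2·(1−(80/9)) + 7·(80/9−7)) = ½·(-8/3 − 142/9 + 119/9) = -47/18, so the X-coordinate is (-47/18)/(-47/2) = 1/9.
[XWZ] = ½·(0·(80/9−1) + (-4/9)·(1−0) + 7·(0−(80/9))) = ½·(0 − 4/9 − 560/9) = -94/3, so the Y-coordinate is 4/3.
[XYW] = ½·(0·(7−(80/9)) + 2·(80/9−0) + (-4/9)·(0−7)) = ½·(0 + 160/9 + 28/9) = 94/9, so the Z-coordinate is -4/9.
Check: 1/9 + 4/3 − 4/9 = 1.

(1/9, 4/3, -4/9)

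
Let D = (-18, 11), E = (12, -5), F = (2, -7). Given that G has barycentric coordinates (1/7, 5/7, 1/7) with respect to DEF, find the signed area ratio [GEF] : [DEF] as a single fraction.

1/7

The signed ratio [GEF]/[DEF] equals the barycentric coordinate of G at vertex D, which is 1/7.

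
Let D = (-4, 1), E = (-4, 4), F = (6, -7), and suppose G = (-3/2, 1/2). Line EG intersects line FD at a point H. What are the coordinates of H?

Barycentric coordinates of G with respect to DEF: (1/4, 1/2, 1/4).
On side FD the E-coordinate is zero; dropping G's E-weight 1/2 and renormalizing the remaining 1/4 : 1/4 gives weights 1/2, 1/2 on F, D.
H = (1/2)·(6, -7) + (1/2)·(-4, 1) = (1, -3).

(1, -3)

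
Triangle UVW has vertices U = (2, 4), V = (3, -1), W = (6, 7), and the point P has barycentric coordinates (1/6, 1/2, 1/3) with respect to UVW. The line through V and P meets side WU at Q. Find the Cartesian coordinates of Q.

Line VP meets WU where the V-coordinate vanishes; zeroing P's V-weight and renormalizing leaves W, U-weights 1/3 : 1/6 → (2/3, 1/3).
So Q = (2/3)·W + (1/3)·U = (14/3, 6).

(14/3, 6)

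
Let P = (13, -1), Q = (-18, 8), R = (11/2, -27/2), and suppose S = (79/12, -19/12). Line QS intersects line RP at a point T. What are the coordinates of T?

(23/2, -7/2)

Barycentric coordinates of S with respect to PQR: (2/3, 1/6, 1/6).
On side RP the Q-coordinate is zero; dropping S's Q-weight 1/6 and renormalizing the remaining 1/6 : 2/3 gives weights 1/5, 4/5 on R, P.
T = (1/5)·(11/2, -27/2) + (4/5)·(13, -1) = (23/2, -7/2).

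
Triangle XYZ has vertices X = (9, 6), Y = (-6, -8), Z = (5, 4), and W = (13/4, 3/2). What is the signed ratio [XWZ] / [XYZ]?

[XYZ] = ½·(9·(-8−4) + (-6)·(4−6) + 5·(6−(-8))) = ½·(-108 + 12 + 70) = -13.
[XWZ] = ½·(9·(3/2−4) + (13/4)·(4−6) + 5·(6−(3/2))) = ½·(-45/2 − 13/2 + 45/2) = -13/4, so the ratio is (-13/4)/(-13) = 1/4.

1/4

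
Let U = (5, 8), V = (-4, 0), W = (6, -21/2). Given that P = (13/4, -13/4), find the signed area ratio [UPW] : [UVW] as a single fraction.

[UVW] = ½·(5·(0−(-21/2)) + (-4)·(-21/2−8) + 6·(8−0)) = ½·(105/2 + 74 + 48) = 349/4.
[UPW] = ½·(5·(-13/4−(-21/2)) + (13/4)·(-21/2−8) + 6·(8−(-13/4))) = ½·(145/4 − 481/8 + 135/2) = 349/16, so the ratio is (349/16)/(349/4) = 1/4.

1/4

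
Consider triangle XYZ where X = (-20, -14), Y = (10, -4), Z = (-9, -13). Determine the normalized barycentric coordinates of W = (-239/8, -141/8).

(5/4, -3/8, 1/8)

Signed area of the reference triangle: [XYZ] = ½·((-20)·(-4−(-13)) + 10·(-13−(-14)) + (-9)·(-14−(-4))) = ½·(-180 + 10 + 90) = -40.
[WYZ] = ½·((-239/8)·(-4−(-13)) + 10·(-13−(-141/8)) + (-9)·(-141/8−(-4))) = ½·(-2151/8 + 185/4 + 981/8) = -50, so the X-coordinate is (-50)/(-40) = 5/4.
[XWZ] = ½·((-20)·(-141/8−(-13)) + (-239/8)·(-13−(-14)) + (-9)·(-14−(-141/8))) = ½·(185/2 − 239/8 − 261/8) = 15, so the Y-coordinate is -3/8.
[XYW] = ½·((-20)·(-4−(-141/8)) + 10·(-141/8−(-14)) + (-239/8)·(-14−(-4))) = ½·(-545/2 − 145/4 + 1195/4) = -5, so the Z-coordinate is 1/8.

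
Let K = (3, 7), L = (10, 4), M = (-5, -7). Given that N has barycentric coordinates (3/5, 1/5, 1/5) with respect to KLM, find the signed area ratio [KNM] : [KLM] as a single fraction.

1/5

The signed ratio [KNM]/[KLM] equals the barycentric coordinate of N at vertex L, which is 1/5.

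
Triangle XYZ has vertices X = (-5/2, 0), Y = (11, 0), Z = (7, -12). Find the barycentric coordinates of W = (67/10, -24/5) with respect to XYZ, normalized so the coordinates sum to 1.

(1/5, 2/5, 2/5)

Signed area of the reference triangle: [XYZ] = ½·((-5/2)·(0−(-12)) + 11·(-12−0) + 7·(0−0)) = ½·(-30 − 132 + 0) = -81.
[WYZ] = ½·((67/10)·(0−(-12)) + 11·(-12−(-24/5)) + 7·(-24/5−0)) = ½·(402/5 − 396/5 − 168/5) = -81/5, so the X-coordinate is (-81/5)/(-81) = 1/5.
[XWZ] = ½·((-5/2)·(-24/5−(-12)) + (67/10)·(-12−0) + 7·(0−(-24/5))) = ½·(-18 − 402/5 + 168/5) = -162/5, so the Y-coordinate is 2/5.
[XYW] = ½·((-5/2)·(0−(-24/5)) + 11·(-24/5−0) + (67/10)·(0−0)) = ½·(-12 − 264/5 + 0) = -162/5, so the Z-coordinate is 2/5.
Check: 1/5 + 2/5 + 2/5 = 1.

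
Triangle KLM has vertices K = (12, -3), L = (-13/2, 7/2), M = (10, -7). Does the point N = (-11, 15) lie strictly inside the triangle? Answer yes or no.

no

Barycentric coordinates of N: (95/58, 128/87, -367/174).
The three coordinates are positive, positive, negative; a point is interior exactly when all three are positive.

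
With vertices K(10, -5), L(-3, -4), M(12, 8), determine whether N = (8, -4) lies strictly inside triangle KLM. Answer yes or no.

yes

Barycentric coordinates of N: (44/57, 28/171, 11/171).
The three coordinates are positive, positive, positive; a point is interior exactly when all three are positive.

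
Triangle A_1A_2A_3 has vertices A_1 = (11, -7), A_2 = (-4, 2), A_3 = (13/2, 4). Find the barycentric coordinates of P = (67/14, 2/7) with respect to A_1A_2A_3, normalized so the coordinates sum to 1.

Signed area of the reference triangle: [A_1A_2A_3] = ½·(11·(2−4) + (-4)·(4−(-7)) + (13/2)·(-7−2)) = ½·(-22 − 44 − 117/2) = -249/4.
[PA_2A_3] = ½·((67/14)·(2−4) + (-4)·(4−(2/7)) + (13/2)·(2/7−2)) = ½·(-67/7 − 104/7 − 78/7) = -249/14, so the A_1-coordinate is (-249/14)/(-249/4) = 2/7.
[A_1PA_3] = ½·(11·(2/7−4) + (67/14)·(4−(-7)) + (13/2)·(-7−(2/7))) = ½·(-286/7 + 737/14 − 663/14) = -249/14, so the A_2-coordinate is 2/7.
[A_1A_2P] = ½·(11·(2−(2/7)) + (-4)·(2/7−(-7)) + (67/14)·(-7−2)) = ½·(132/7 − 204/7 − 603/14) = -747/28, so the A_3-coordinate is 3/7.

(2/7, 2/7, 3/7)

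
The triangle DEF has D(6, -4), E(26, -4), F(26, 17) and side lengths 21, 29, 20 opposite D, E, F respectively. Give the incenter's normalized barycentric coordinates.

(3/10, 29/70, 2/7)

The incenter has barycentric coordinates proportional to the opposite side lengths: (21 : 29 : 20).
Normalizing by 21+29+20 = 70 gives (3/10, 29/70, 2/7).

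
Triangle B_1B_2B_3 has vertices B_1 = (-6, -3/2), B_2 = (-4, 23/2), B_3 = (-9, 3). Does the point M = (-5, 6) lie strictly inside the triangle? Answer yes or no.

Barycentric coordinates of M: (19/48, 9/16, 1/24).
The three coordinates are positive, positive, positive; a point is interior exactly when all three are positive.

yes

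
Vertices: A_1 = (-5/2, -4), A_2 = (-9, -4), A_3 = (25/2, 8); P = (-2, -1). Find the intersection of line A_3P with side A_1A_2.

(-41/6, -4)

Barycentric coordinates of P with respect to A_1A_2A_3: (1/4, 1/2, 1/4).
On side A_1A_2 the A_3-coordinate is zero; dropping P's A_3-weight 1/4 and renormalizing the remaining 1/4 : 1/2 gives weights 1/3, 2/3 on A_1, A_2.
Q = (1/3)·(-5/2, -4) + (2/3)·(-9, -4) = (-41/6, -4).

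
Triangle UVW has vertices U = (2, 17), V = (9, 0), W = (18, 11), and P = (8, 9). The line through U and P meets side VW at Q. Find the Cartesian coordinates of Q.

(12, 11/3)

Barycentric coordinates of P with respect to UVW: (2/5, 2/5, 1/5).
On side VW the U-coordinate is zero; dropping P's U-weight 2/5 and renormalizing the remaining 2/5 : 1/5 gives weights 2/3, 1/3 on V, W.
Q = (2/3)·(9, 0) + (1/3)·(18, 11) = (12, 11/3).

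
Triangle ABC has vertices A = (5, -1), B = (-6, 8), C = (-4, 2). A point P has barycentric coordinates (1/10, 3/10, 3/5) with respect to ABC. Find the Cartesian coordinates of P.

(-37/10, 7/2)

P = (1/10)·A + (3/10)·B + (3/5)·C.
x-coordinate: (1/10)·5 + (3/10)·(-6) + (3/5)·(-4) = -37/10.
y-coordinate: (1/10)·(-1) + (3/10)·8 + (3/5)·2 = 7/2.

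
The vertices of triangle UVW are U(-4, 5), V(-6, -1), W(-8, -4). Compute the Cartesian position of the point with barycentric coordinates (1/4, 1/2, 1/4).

P = (1/4)·U + (1/2)·V + (1/4)·W.
x-coordinate: (1/4)·(-4) + (1/2)·(-6) + (1/4)·(-8) = -6.
y-coordinate: (1/4)·5 + (1/2)·(-1) + (1/4)·(-4) = -1/4.

(-6, -1/4)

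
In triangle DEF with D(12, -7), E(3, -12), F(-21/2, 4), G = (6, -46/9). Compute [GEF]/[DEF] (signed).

[DEF] = ½·(12·(-12−4) + 3·(4−(-7)) + (-21/2)·(-7−(-12))) = ½·(-192 + 33 − 105/2) = -423/4.
[GEF] = ½·(6·(-12−4) + 3·(4−(-46/9)) + (-21/2)·(-46/9−(-12))) = ½·(-96 + 82/3 − 217/3) = -141/2, so the ratio is (-141/2)/(-423/4) = 2/3.

2/3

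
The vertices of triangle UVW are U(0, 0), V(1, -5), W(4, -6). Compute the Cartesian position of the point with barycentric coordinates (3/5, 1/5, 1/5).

P = (3/5)·U + (1/5)·V + (1/5)·W.
x-coordinate: (3/5)·0 + (1/5)·1 + (1/5)·4 = 1.
y-coordinate: (3/5)·0 + (1/5)·(-5) + (1/5)·(-6) = -11/5.

(1, -11/5)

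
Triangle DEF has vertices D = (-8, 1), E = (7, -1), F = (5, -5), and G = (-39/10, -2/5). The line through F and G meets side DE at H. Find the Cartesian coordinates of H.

Barycentric coordinates of G with respect to DEF: (7/10, 1/10, 1/5).
On side DE the F-coordinate is zero; dropping G's F-weight 1/5 and renormalizing the remaining 7/10 : 1/10 gives weights 7/8, 1/8 on D, E.
H = (7/8)·(-8, 1) + (1/8)·(7, -1) = (-49/8, 3/4).

(-49/8, 3/4)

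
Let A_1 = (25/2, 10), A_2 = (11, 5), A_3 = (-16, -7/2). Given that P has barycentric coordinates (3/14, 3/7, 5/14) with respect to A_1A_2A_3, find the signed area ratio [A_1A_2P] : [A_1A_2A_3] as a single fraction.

The signed ratio [A_1A_2P]/[A_1A_2A_3] equals the barycentric coordinate of P at vertex A_3, which is 5/14.

5/14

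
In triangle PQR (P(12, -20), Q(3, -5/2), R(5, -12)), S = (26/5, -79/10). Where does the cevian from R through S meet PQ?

Barycentric coordinates of S with respect to PQR: (1/5, 3/5, 1/5).
On side PQ the R-coordinate is zero; dropping S's R-weight 1/5 and renormalizing the remaining 1/5 : 3/5 gives weights 1/4, 3/4 on P, Q.
T = (1/4)·(12, -20) + (3/4)·(3, -5/2) = (21/4, -55/8).

(21/4, -55/8)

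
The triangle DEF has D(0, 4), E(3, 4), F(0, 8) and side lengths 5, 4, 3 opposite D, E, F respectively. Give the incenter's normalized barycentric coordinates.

The incenter has barycentric coordinates proportional to the opposite side lengths: (5 : 4 : 3).
Normalizing by 5+4+3 = 12 gives (5/12, 1/3, 1/4).

(5/12, 1/3, 1/4)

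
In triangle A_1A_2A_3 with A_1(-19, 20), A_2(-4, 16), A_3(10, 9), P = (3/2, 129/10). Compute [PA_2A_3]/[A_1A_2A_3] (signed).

[A_1A_2A_3] = ½·((-19)·(16−9) + (-4)·(9−20) + 10·(20−16)) = ½·(-133 + 44 + 40) = -49/2.
[PA_2A_3] = ½·((3/2)·(16−9) + (-4)·(9−(129/10)) + 10·(129/10−16)) = ½·(21/2 + 78/5 − 31) = -49/20, so the ratio is (-49/20)/(-49/2) = 1/10.

1/10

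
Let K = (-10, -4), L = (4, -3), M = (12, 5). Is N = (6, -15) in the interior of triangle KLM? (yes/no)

Barycentric coordinates of N: (-14/13, 193/52, -85/52).
The three coordinates are negative, positive, negative; a point is interior exactly when all three are positive.

no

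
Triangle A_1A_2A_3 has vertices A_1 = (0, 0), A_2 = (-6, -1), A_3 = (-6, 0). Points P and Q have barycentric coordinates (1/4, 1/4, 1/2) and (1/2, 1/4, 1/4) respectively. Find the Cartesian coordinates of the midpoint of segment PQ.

(-15/4, -1/4)

Barycentric coordinates of the midpoint are the average: (3/8, 1/4, 3/8).
Converting: (3/8)·A_1 + (1/4)·A_2 + (3/8)·A_3 = (-15/4, -1/4).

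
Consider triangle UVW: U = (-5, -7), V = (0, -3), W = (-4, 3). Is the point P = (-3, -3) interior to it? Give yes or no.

yes

Barycentric coordinates of P: (9/23, 8/23, 6/23).
The three coordinates are positive, positive, positive; a point is interior exactly when all three are positive.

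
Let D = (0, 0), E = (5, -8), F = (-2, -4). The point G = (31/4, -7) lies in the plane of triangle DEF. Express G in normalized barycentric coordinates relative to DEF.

Signed area of the reference triangle: [DEF] = ½·(0·(-8−(-4)) + 5·(-4−0) + (-2)·(0−(-8))) = ½·(0 − 20 − 16) = -18.
[GEF] = ½·((31/4)·(-8−(-4)) + 5·(-4−(-7)) + (-2)·(-7−(-8))) = ½·(-31 + 15 − 2) = -9, so the D-coordinate is (-9)/(-18) = 1/2.
[DGF] = ½·(0·(-7−(-4)) + (31/4)·(-4−0) + (-2)·(0−(-7))) = ½·(0 − 31 − 14) = -45/2, so the E-coordinate is 5/4.
[DEG] = ½·(0·(-8−(-7)) + 5·(-7−0) + (31/4)·(0−(-8))) = ½·(0 − 35 + 62) = 27/2, so the F-coordinate is -3/4.
Check: 1/2 + 5/4 − 3/4 = 1.

(1/2, 5/4, -3/4)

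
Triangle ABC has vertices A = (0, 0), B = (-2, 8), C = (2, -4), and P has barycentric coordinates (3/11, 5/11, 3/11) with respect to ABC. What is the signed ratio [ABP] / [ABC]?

3/11

The signed ratio [ABP]/[ABC] equals the barycentric coordinate of P at vertex C, which is 3/11.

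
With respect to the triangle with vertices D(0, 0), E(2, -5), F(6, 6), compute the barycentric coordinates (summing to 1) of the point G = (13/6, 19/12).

(7/12, 1/12, 1/3)

Signed area of the reference triangle: [DEF] = ½·(0·(-5−6) + 2·(6−0) + 6·(0−(-5))) = ½·(0 + 12 + 30) = 21.
[GEF] = ½·((13/6)·(-5−6) + 2·(6−(19/12)) + 6·(19/12−(-5))) = ½·(-143/6 + 53/6 + 79/2) = 49/4, so the D-coordinate is (49/4)/21 = 7/12.
[DGF] = ½·(0·(19/12−6) + (13/6)·(6−0) + 6·(0−(19/12))) = ½·(0 + 13 − 19/2) = 7/4, so the E-coordinate is 1/12.
[DEG] = ½·(0·(-5−(19/12)) + 2·(19/12−0) + (13/6)·(0−(-5))) = ½·(0 + 19/6 + 65/6) = 7, so the F-coordinate is 1/3.
Check: 7/12 + 1/12 + 1/3 = 1.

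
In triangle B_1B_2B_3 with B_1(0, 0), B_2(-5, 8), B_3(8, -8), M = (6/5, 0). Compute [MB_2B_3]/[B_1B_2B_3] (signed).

[B_1B_2B_3] = ½·(0·(8−(-8)) + (-5)·(-8−0) + 8·(0−8)) = ½·(0 + 40 − 64) = -12.
[MB_2B_3] = ½·((6/5)·(8−(-8)) + (-5)·(-8−0) + 8·(0−8)) = ½·(96/5 + 40 − 64) = -12/5, so the ratio is (-12/5)/(-12) = 1/5.

1/5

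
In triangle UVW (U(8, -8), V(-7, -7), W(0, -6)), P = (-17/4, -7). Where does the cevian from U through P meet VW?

(-6, -48/7)

Barycentric coordinates of P with respect to UVW: (1/8, 3/4, 1/8).
On side VW the U-coordinate is zero; dropping P's U-weight 1/8 and renormalizing the remaining 3/4 : 1/8 gives weights 6/7, 1/7 on V, W.
Q = (6/7)·(-7, -7) + (1/7)·(0, -6) = (-6, -48/7).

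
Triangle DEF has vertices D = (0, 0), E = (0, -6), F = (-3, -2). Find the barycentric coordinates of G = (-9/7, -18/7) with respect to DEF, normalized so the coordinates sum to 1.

(2/7, 2/7, 3/7)

Signed area of the reference triangle: [DEF] = ½·(0·(-6−(-2)) + 0·(-2−0) + (-3)·(0−(-6))) = ½·(0 + 0 − 18) = -9.
[GEF] = ½·((-9/7)·(-6−(-2)) + 0·(-2−(-18/7)) + (-3)·(-18/7−(-6))) = ½·(36/7 + 0 − 72/7) = -18/7, so the D-coordinate is (-18/7)/(-9) = 2/7.
[DGF] = ½·(0·(-18/7−(-2)) + (-9/7)·(-2−0) + (-3)·(0−(-18/7))) = ½·(0 + 18/7 − 54/7) = -18/7, so the E-coordinate is 2/7.
[DEG] = ½·(0·(-6−(-18/7)) + 0·(-18/7−0) + (-9/7)·(0−(-6))) = ½·(0 + 0 − 54/7) = -27/7, so the F-coordinate is 3/7.
Check: 2/7 + 2/7 + 3/7 = 1.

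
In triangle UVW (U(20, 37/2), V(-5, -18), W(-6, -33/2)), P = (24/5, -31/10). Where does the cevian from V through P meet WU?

Barycentric coordinates of P with respect to UVW: (2/5, 2/5, 1/5).
On side WU the V-coordinate is zero; dropping P's V-weight 2/5 and renormalizing the remaining 1/5 : 2/5 gives weights 1/3, 2/3 on W, U.
Q = (1/3)·(-6, -33/2) + (2/3)·(20, 37/2) = (34/3, 41/6).

(34/3, 41/6)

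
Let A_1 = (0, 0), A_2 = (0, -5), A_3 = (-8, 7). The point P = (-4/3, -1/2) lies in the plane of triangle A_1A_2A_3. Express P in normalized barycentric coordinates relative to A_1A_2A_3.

Signed area of the reference triangle: [A_1A_2A_3] = ½·(0·(-5−7) + 0·(7−0) + (-8)·(0−(-5))) = ½·(0 + 0 − 40) = -20.
[PA_2A_3] = ½·((-4/3)·(-5−7) + 0·(7−(-1/2)) + (-8)·(-1/2−(-5))) = ½·(16 + 0 − 36) = -10, so the A_1-coordinate is (-10)/(-20) = 1/2.
[A_1PA_3] = ½·(0·(-1/2−7) + (-4/3)·(7−0) + (-8)·(0−(-1/2))) = ½·(0 − 28/3 − 4) = -20/3, so the A_2-coordinate is 1/3.
[A_1A_2P] = ½·(0·(-5−(-1/2)) + 0·(-1/2−0) + (-4/3)·(0−(-5))) = ½·(0 + 0 − 20/3) = -10/3, so the A_3-coordinate is 1/6.
Check: 1/2 + 1/3 + 1/6 = 1.

(1/2, 1/3, 1/6)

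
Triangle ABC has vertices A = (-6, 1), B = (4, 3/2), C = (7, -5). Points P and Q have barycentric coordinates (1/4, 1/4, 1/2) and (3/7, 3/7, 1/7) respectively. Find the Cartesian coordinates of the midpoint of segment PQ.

(11/7, -85/112)

Barycentric coordinates of the midpoint are the average: (19/56, 19/56, 9/28).
Converting: (19/56)·A + (19/56)·B + (9/28)·C = (11/7, -85/112).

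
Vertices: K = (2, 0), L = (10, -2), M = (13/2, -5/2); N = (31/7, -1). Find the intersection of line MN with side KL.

Barycentric coordinates of N with respect to KLM: (4/7, 1/7, 2/7).
On side KL the M-coordinate is zero; dropping N's M-weight 2/7 and renormalizing the remaining 4/7 : 1/7 gives weights 4/5, 1/5 on K, L.
J = (4/5)·(2, 0) + (1/5)·(10, -2) = (18/5, -2/5).

(18/5, -2/5)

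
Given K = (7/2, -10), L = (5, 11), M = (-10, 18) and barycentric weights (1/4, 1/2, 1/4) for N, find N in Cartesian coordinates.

N = (1/4)·K + (1/2)·L + (1/4)·M.
x-coordinate: (1/4)·(7/2) + (1/2)·5 + (1/4)·(-10) = 7/8.
y-coordinate: (1/4)·(-10) + (1/2)·11 + (1/4)·18 = 15/2.

(7/8, 15/2)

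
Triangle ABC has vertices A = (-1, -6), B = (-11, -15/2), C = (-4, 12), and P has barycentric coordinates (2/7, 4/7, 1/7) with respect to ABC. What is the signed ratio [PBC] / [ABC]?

2/7

The signed ratio [PBC]/[ABC] equals the barycentric coordinate of P at vertex A, which is 2/7.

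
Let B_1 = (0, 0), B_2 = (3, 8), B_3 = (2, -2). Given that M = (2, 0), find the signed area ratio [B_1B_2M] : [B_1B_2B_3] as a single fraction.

[B_1B_2B_3] = ½·(0·(8−(-2)) + 3·(-2−0) + 2·(0−8)) = ½·(0 − 6 − 16) = -11.
[B_1B_2M] = ½·(0·(8−0) + 3·(0−0) + 2·(0−8)) = ½·(0 + 0 − 16) = -8, so the ratio is (-8)/(-11) = 8/11.

8/11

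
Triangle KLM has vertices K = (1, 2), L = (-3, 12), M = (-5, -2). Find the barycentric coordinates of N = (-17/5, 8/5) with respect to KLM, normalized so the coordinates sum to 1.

(1/5, 1/5, 3/5)

Signed area of the reference triangle: [KLM] = ½·(1·(12−(-2)) + (-3)·(-2−2) + (-5)·(2−12)) = ½·(14 + 12 + 50) = 38.
[NLM] = ½·((-17/5)·(12−(-2)) + (-3)·(-2−(8/5)) + (-5)·(8/5−12)) = ½·(-238/5 + 54/5 + 52) = 38/5, so the K-coordinate is (38/5)/38 = 1/5.
[KNM] = ½·(1·(8/5−(-2)) + (-17/5)·(-2−2) + (-5)·(2−(8/5))) = ½·(18/5 + 68/5 − 2) = 38/5, so the L-coordinate is 1/5.
[KLN] = ½·(1·(12−(8/5)) + (-3)·(8/5−2) + (-17/5)·(2−12)) = ½·(52/5 + 6/5 + 34) = 114/5, so the M-coordinate is 3/5.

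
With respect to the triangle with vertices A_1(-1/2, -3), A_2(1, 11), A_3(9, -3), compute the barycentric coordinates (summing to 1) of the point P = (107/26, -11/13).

(5/13, 2/13, 6/13)

Signed area of the reference triangle: [A_1A_2A_3] = ½·((-1/2)·(11−(-3)) + 1·(-3−(-3)) + 9·(-3−11)) = ½·(-7 + 0 − 126) = -133/2.
[PA_2A_3] = ½·((107/26)·(11−(-3)) + 1·(-3−(-11/13)) + 9·(-11/13−11)) = ½·(749/13 − 28/13 − 1386/13) = -665/26, so the A_1-coordinate is (-665/26)/(-133/2) = 5/13.
[A_1PA_3] = ½·((-1/2)·(-11/13−(-3)) + (107/26)·(-3−(-3)) + 9·(-3−(-11/13))) = ½·(-14/13 + 0 − 252/13) = -133/13, so the A_2-coordinate is 2/13.
[A_1A_2P] = ½·((-1/2)·(11−(-11/13)) + 1·(-11/13−(-3)) + (107/26)·(-3−11)) = ½·(-77/13 + 28/13 − 749/13) = -399/13, so the A_3-coordinate is 6/13.
Check: 5/13 + 2/13 + 6/13 = 1.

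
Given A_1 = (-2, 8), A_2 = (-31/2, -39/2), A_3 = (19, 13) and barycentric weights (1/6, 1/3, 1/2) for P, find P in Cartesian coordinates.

(4, 4/3)

P = (1/6)·A_1 + (1/3)·A_2 + (1/2)·A_3.
x-coordinate: (1/6)·(-2) + (1/3)·(-31/2) + (1/2)·19 = 4.
y-coordinate: (1/6)·8 + (1/3)·(-39/2) + (1/2)·13 = 4/3.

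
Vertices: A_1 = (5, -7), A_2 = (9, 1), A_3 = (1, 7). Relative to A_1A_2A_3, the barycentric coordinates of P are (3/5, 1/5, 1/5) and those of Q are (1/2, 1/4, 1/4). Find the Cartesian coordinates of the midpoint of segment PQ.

Barycentric coordinates of the midpoint are the average: (11/20, 9/40, 9/40).
Converting: (11/20)·A_1 + (9/40)·A_2 + (9/40)·A_3 = (5, -41/20).

(5, -41/20)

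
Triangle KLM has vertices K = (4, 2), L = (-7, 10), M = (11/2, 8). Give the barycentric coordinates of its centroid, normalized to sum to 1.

(1/3, 1/3, 1/3)

The centroid is the average of the vertices, so each weight is 1/3.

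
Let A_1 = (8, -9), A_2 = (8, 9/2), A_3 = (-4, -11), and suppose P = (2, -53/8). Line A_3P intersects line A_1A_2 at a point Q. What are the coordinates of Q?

Barycentric coordinates of P with respect to A_1A_2A_3: (1/4, 1/4, 1/2).
On side A_1A_2 the A_3-coordinate is zero; dropping P's A_3-weight 1/2 and renormalizing the remaining 1/4 : 1/4 gives weights 1/2, 1/2 on A_1, A_2.
Q = (1/2)·(8, -9) + (1/2)·(8, 9/2) = (8, -9/4).

(8, -9/4)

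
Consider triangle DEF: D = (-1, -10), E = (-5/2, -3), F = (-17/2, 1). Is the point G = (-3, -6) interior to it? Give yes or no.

Barycentric coordinates of G: (5/9, 2/9, 2/9).
The three coordinates are positive, positive, positive; a point is interior exactly when all three are positive.

yes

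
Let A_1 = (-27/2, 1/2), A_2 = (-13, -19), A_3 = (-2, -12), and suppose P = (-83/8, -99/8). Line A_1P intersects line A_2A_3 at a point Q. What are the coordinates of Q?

Barycentric coordinates of P with respect to A_1A_2A_3: (1/4, 1/2, 1/4).
On side A_2A_3 the A_1-coordinate is zero; dropping P's A_1-weight 1/4 and renormalizing the remaining 1/2 : 1/4 gives weights 2/3, 1/3 on A_2, A_3.
Q = (2/3)·(-13, -19) + (1/3)·(-2, -12) = (-28/3, -50/3).

(-28/3, -50/3)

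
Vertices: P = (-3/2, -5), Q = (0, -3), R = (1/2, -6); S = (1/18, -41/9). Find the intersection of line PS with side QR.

(1/4, -9/2)

Barycentric coordinates of S with respect to PQR: (1/9, 4/9, 4/9).
On side QR the P-coordinate is zero; dropping S's P-weight 1/9 and renormalizing the remaining 4/9 : 4/9 gives weights 1/2, 1/2 on Q, R.
T = (1/2)·(0, -3) + (1/2)·(1/2, -6) = (1/4, -9/2).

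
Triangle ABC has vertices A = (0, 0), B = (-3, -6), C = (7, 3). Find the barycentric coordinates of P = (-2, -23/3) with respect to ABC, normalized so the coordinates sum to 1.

(-7/9, 13/9, 1/3)

Signed area of the reference triangle: [ABC] = ½·(0·(-6−3) + (-3)·(3−0) + 7·(0−(-6))) = ½·(0 − 9 + 42) = 33/2.
[PBC] = ½·((-2)·(-6−3) + (-3)·(3−(-23/3)) + 7·(-23/3−(-6))) = ½·(18 − 32 − 35/3) = -77/6, so the A-coordinate is (-77/6)/(33/2) = -7/9.
[APC] = ½·(0·(-23/3−3) + (-2)·(3−0) + 7·(0−(-23/3))) = ½·(0 − 6 + 161/3) = 143/6, so the B-coordinate is 13/9.
[ABP] = ½·(0·(-6−(-23/3)) + (-3)·(-23/3−0) + (-2)·(0−(-6))) = ½·(0 + 23 − 12) = 11/2, so the C-coordinate is 1/3.
Check: -7/9 + 13/9 + 1/3 = 1.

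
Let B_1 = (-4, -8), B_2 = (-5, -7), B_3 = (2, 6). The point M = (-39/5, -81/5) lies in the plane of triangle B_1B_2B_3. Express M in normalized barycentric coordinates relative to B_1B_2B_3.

Signed area of the reference triangle: [B_1B_2B_3] = ½·((-4)·(-7−6) + (-5)·(6−(-8)) + 2·(-8−(-7))) = ½·(52 − 70 − 2) = -10.
[MB_2B_3] = ½·((-39/5)·(-7−6) + (-5)·(6−(-81/5)) + 2·(-81/5−(-7))) = ½·(507/5 − 111 − 92/5) = -14, so the B_1-coordinate is (-14)/(-10) = 7/5.
[B_1MB_3] = ½·((-4)·(-81/5−6) + (-39/5)·(6−(-8)) + 2·(-8−(-81/5))) = ½·(444/5 − 546/5 + 82/5) = -2, so the B_2-coordinate is 1/5.
[B_1B_2M] = ½·((-4)·(-7−(-81/5)) + (-5)·(-81/5−(-8)) + (-39/5)·(-8−(-7))) = ½·(-184/5 + 41 + 39/5) = 6, so the B_3-coordinate is -3/5.

(7/5, 1/5, -3/5)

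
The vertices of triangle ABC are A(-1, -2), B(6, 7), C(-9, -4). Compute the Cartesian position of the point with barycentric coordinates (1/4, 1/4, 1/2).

(-13/4, -3/4)

P = (1/4)·A + (1/4)·B + (1/2)·C.
x-coordinate: (1/4)·(-1) + (1/4)·6 + (1/2)·(-9) = -13/4.
y-coordinate: (1/4)·(-2) + (1/4)·7 + (1/2)·(-4) = -3/4.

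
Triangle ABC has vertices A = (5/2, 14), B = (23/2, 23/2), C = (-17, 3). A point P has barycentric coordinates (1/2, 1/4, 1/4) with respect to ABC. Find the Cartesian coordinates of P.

P = (1/2)·A + (1/4)·B + (1/4)·C.
x-coordinate: (1/2)·(5/2) + (1/4)·(23/2) + (1/4)·(-17) = -1/8.
y-coordinate: (1/2)·14 + (1/4)·(23/2) + (1/4)·3 = 85/8.

(-1/8, 85/8)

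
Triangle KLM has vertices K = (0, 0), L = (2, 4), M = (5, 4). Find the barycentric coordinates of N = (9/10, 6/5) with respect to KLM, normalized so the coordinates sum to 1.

Signed area of the reference triangle: [KLM] = ½·(0·(4−4) + 2·(4−0) + 5·(0−4)) = ½·(0 + 8 − 20) = -6.
[NLM] = ½·((9/10)·(4−4) + 2·(4−(6/5)) + 5·(6/5−4)) = ½·(0 + 28/5 − 14) = -21/5, so the K-coordinate is (-21/5)/(-6) = 7/10.
[KNM] = ½·(0·(6/5−4) + (9/10)·(4−0) + 5·(0−(6/5))) = ½·(0 + 18/5 − 6) = -6/5, so the L-coordinate is 1/5.
[KLN] = ½·(0·(4−(6/5)) + 2·(6/5−0) + (9/10)·(0−4)) = ½·(0 + 12/5 − 18/5) = -3/5, so the M-coordinate is 1/10.
Check: 7/10 + 1/5 + 1/10 = 1.

(7/10, 1/5, 1/10)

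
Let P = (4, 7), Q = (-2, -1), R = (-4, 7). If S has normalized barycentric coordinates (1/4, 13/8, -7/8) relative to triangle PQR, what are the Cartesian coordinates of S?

S = (1/4)·P + (13/8)·Q + (-7/8)·R.
x-coordinate: (1/4)·4 + (13/8)·(-2) + (-7/8)·(-4) = 5/4.
y-coordinate: (1/4)·7 + (13/8)·(-1) + (-7/8)·7 = -6.

(5/4, -6)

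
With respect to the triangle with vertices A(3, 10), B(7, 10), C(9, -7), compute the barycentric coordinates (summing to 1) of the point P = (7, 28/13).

(3/13, 4/13, 6/13)

Signed area of the reference triangle: [ABC] = ½·(3·(10−(-7)) + 7·(-7−10) + 9·(10−10)) = ½·(51 − 119 + 0) = -34.
[PBC] = ½·(7·(10−(-7)) + 7·(-7−(28/13)) + 9·(28/13−10)) = ½·(119 − 833/13 − 918/13) = -102/13, so the A-coordinate is (-102/13)/(-34) = 3/13.
[APC] = ½·(3·(28/13−(-7)) + 7·(-7−10) + 9·(10−(28/13))) = ½·(357/13 − 119 + 918/13) = -136/13, so the B-coordinate is 4/13.
[ABP] = ½·(3·(10−(28/13)) + 7·(28/13−10) + 7·(10−10)) = ½·(306/13 − 714/13 + 0) = -204/13, so the C-coordinate is 6/13.
Check: 3/13 + 4/13 + 6/13 = 1.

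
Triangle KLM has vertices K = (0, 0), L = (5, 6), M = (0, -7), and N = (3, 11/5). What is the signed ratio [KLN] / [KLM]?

[KLM] = ½·(0·(6−(-7)) + 5·(-7−0) + 0·(0−6)) = ½·(0 − 35 + 0) = -35/2.
[KLN] = ½·(0·(6−(11/5)) + 5·(11/5−0) + 3·(0−6)) = ½·(0 + 11 − 18) = -7/2, so the ratio is (-7/2)/(-35/2) = 1/5.

1/5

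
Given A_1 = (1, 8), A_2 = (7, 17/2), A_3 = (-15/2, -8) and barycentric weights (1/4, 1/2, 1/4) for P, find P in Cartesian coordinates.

(15/8, 17/4)

P = (1/4)·A_1 + (1/2)·A_2 + (1/4)·A_3.
x-coordinate: (1/4)·1 + (1/2)·7 + (1/4)·(-15/2) = 15/8.
y-coordinate: (1/4)·8 + (1/2)·(17/2) + (1/4)·(-8) = 17/4.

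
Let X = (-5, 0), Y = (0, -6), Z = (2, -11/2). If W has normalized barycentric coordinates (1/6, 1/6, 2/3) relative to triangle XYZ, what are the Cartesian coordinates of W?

(1/2, -14/3)

W = (1/6)·X + (1/6)·Y + (2/3)·Z.
x-coordinate: (1/6)·(-5) + (1/6)·0 + (2/3)·2 = 1/2.
y-coordinate: (1/6)·0 + (1/6)·(-6) + (2/3)·(-11/2) = -14/3.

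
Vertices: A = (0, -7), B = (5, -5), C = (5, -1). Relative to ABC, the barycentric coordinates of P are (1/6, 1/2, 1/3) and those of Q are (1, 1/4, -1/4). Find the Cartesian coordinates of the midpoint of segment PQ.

Barycentric coordinates of the midpoint are the average: (7/12, 3/8, 1/24).
Converting: (7/12)·A + (3/8)·B + (1/24)·C = (25/12, -6).

(25/12, -6)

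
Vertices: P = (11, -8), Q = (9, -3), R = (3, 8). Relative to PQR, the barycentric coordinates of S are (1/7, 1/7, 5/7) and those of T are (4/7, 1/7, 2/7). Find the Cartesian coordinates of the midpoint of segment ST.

Barycentric coordinates of the midpoint are the average: (5/14, 1/7, 1/2).
Converting: (5/14)·P + (1/7)·Q + (1/2)·R = (47/7, 5/7).

(47/7, 5/7)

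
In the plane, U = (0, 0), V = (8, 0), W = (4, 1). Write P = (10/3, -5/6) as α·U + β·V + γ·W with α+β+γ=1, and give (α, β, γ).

(1, 5/6, -5/6)

Signed area of the reference triangle: [UVW] = ½·(0·(0−1) + 8·(1−0) + 4·(0−0)) = ½·(0 + 8 + 0) = 4.
[PVW] = ½·((10/3)·(0−1) + 8·(1−(-5/6)) + 4·(-5/6−0)) = ½·(-10/3 + 44/3 − 10/3) = 4, so the U-coordinate is 4/4 = 1.
[UPW] = ½·(0·(-5/6−1) + (10/3)·(1−0) + 4·(0−(-5/6))) = ½·(0 + 10/3 + 10/3) = 10/3, so the V-coordinate is 5/6.
[UVP] = ½·(0·(0−(-5/6)) + 8·(-5/6−0) + (10/3)·(0−0)) = ½·(0 − 20/3 + 0) = -10/3, so the W-coordinate is -5/6.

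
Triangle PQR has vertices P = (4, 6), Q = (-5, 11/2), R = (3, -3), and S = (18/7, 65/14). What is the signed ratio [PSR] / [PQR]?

1/7

[PQR] = ½·(4·(11/2−(-3)) + (-5)·(-3−6) + 3·(6−(11/2))) = ½·(34 + 45 + 3/2) = 161/4.
[PSR] = ½·(4·(65/14−(-3)) + (18/7)·(-3−6) + 3·(6−(65/14))) = ½·(214/7 − 162/7 + 57/14) = 23/4, so the ratio is (23/4)/(161/4) = 1/7.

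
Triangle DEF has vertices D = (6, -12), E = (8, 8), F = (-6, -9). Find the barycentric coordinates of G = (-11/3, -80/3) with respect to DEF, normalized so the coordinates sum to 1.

Signed area of the reference triangle: [DEF] = ½·(6·(8−(-9)) + 8·(-9−(-12)) + (-6)·(-12−8)) = ½·(102 + 24 + 120) = 123.
[GEF] = ½·((-11/3)·(8−(-9)) + 8·(-9−(-80/3)) + (-6)·(-80/3−8)) = ½·(-187/3 + 424/3 + 208) = 287/2, so the D-coordinate is (287/2)/123 = 7/6.
[DGF] = ½·(6·(-80/3−(-9)) + (-11/3)·(-9−(-12)) + (-6)·(-12−(-80/3))) = ½·(-106 − 11 − 88) = -205/2, so the E-coordinate is -5/6.
[DEG] = ½·(6·(8−(-80/3)) + 8·(-80/3−(-12)) + (-11/3)·(-12−8)) = ½·(208 − 352/3 + 220/3) = 82, so the F-coordinate is 2/3.

(7/6, -5/6, 2/3)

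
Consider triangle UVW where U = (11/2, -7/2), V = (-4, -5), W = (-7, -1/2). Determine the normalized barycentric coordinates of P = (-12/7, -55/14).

(2/7, 4/7, 1/7)

Signed area of the reference triangle: [UVW] = ½·((11/2)·(-5−(-1/2)) + (-4)·(-1/2−(-7/2)) + (-7)·(-7/2−(-5))) = ½·(-99/4 − 12 − 21/2) = -189/8.
[PVW] = ½·((-12/7)·(-5−(-1/2)) + (-4)·(-1/2−(-55/14)) + (-7)·(-55/14−(-5))) = ½·(54/7 − 96/7 − 15/2) = -27/4, so the U-coordinate is (-27/4)/(-189/8) = 2/7.
[UPW] = ½·((11/2)·(-55/14−(-1/2)) + (-12/7)·(-1/2−(-7/2)) + (-7)·(-7/2−(-55/14))) = ½·(-132/7 − 36/7 − 3) = -27/2, so the V-coordinate is 4/7.
[UVP] = ½·((11/2)·(-5−(-55/14)) + (-4)·(-55/14−(-7/2)) + (-12/7)·(-7/2−(-5))) = ½·(-165/28 + 12/7 − 18/7) = -27/8, so the W-coordinate is 1/7.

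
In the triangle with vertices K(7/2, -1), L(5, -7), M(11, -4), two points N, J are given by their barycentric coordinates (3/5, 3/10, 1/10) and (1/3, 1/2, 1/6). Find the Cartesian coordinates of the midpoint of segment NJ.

Barycentric coordinates of the midpoint are the average: (7/15, 2/5, 2/15).
Converting: (7/15)·K + (2/5)·L + (2/15)·M = (51/10, -19/5).

(51/10, -19/5)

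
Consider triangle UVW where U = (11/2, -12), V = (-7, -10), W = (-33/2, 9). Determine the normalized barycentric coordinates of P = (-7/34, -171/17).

(10/17, 6/17, 1/17)

Signed area of the reference triangle: [UVW] = ½·((11/2)·(-10−9) + (-7)·(9−(-12)) + (-33/2)·(-12−(-10))) = ½·(-209/2 − 147 + 33) = -437/4.
[PVW] = ½·((-7/34)·(-10−9) + (-7)·(9−(-171/17)) + (-33/2)·(-171/17−(-10))) = ½·(133/34 − 2268/17 + 33/34) = -2185/34, so the U-coordinate is (-2185/34)/(-437/4) = 10/17.
[UPW] = ½·((11/2)·(-171/17−9) + (-7/34)·(9−(-12)) + (-33/2)·(-12−(-171/17))) = ½·(-1782/17 − 147/34 + 1089/34) = -1311/34, so the V-coordinate is 6/17.
[UVP] = ½·((11/2)·(-10−(-171/17)) + (-7)·(-171/17−(-12)) + (-7/34)·(-12−(-10))) = ½·(11/34 − 231/17 + 7/17) = -437/68, so the W-coordinate is 1/17.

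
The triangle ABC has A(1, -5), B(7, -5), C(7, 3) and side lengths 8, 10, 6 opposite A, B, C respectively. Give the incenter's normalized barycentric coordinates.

(1/3, 5/12, 1/4)

The incenter has barycentric coordinates proportional to the opposite side lengths: (8 : 10 : 6).
Normalizing by 8+10+6 = 24 gives (1/3, 5/12, 1/4).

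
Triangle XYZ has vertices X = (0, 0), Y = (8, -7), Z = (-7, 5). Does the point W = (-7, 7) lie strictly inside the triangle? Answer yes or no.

Barycentric coordinates of W: (10/3, -14/9, -7/9).
The three coordinates are positive, negative, negative; a point is interior exactly when all three are positive.

no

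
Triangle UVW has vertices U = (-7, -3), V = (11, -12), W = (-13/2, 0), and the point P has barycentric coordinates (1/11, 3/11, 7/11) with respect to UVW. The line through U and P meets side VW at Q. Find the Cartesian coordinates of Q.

Line UP meets VW where the U-coordinate vanishes; zeroing P's U-weight and renormalizing leaves V, W-weights 3/11 : 7/11 → (3/10, 7/10).
So Q = (3/10)·V + (7/10)·W = (-5/4, -18/5).

(-5/4, -18/5)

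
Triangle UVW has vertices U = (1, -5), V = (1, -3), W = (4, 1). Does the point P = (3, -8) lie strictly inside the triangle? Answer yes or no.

Barycentric coordinates of P: (23/6, -7/2, 2/3).
The three coordinates are positive, negative, positive; a point is interior exactly when all three are positive.

no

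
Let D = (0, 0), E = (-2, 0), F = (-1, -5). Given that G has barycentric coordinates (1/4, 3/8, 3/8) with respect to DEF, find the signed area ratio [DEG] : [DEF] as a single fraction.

The signed ratio [DEG]/[DEF] equals the barycentric coordinate of G at vertex F, which is 3/8.

3/8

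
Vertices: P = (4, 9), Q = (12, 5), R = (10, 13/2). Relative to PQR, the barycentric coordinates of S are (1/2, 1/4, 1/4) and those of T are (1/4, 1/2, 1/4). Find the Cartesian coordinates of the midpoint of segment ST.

Barycentric coordinates of the midpoint are the average: (3/8, 3/8, 1/4).
Converting: (3/8)·P + (3/8)·Q + (1/4)·R = (17/2, 55/8).

(17/2, 55/8)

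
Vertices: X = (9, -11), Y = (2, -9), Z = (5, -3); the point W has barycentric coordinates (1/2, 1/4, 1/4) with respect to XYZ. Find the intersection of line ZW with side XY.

(20/3, -31/3)

Line ZW meets XY where the Z-coordinate vanishes; zeroing W's Z-weight and renormalizing leaves X, Y-weights 1/2 : 1/4 → (2/3, 1/3).
So V = (2/3)·X + (1/3)·Y = (20/3, -31/3).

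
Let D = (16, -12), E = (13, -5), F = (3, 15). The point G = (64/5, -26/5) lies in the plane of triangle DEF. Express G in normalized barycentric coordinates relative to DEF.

Signed area of the reference triangle: [DEF] = ½·(16·(-5−15) + 13·(15−(-12)) + 3·(-12−(-5))) = ½·(-320 + 351 − 21) = 5.
[GEF] = ½·((64/5)·(-5−15) + 13·(15−(-26/5)) + 3·(-26/5−(-5))) = ½·(-256 + 1313/5 − 3/5) = 3, so the D-coordinate is 3/5 = 3/5.
[DGF] = ½·(16·(-26/5−15) + (64/5)·(15−(-12)) + 3·(-12−(-26/5))) = ½·(-1616/5 + 1728/5 − 102/5) = 1, so the E-coordinate is 1/5.
[DEG] = ½·(16·(-5−(-26/5)) + 13·(-26/5−(-12)) + (64/5)·(-12−(-5))) = ½·(16/5 + 442/5 − 448/5) = 1, so the F-coordinate is 1/5.
Check: 3/5 + 1/5 + 1/5 = 1.

(3/5, 1/5, 1/5)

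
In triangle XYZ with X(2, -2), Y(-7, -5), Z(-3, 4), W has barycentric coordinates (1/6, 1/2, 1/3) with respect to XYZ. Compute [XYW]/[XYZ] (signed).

The signed ratio [XYW]/[XYZ] equals the barycentric coordinate of W at vertex Z, which is 1/3.

1/3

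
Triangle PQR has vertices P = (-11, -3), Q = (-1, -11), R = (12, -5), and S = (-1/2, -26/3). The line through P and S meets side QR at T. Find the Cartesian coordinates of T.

Barycentric coordinates of S with respect to PQR: (1/6, 2/3, 1/6).
On side QR the P-coordinate is zero; dropping S's P-weight 1/6 and renormalizing the remaining 2/3 : 1/6 gives weights 4/5, 1/5 on Q, R.
T = (4/5)·(-1, -11) + (1/5)·(12, -5) = (8/5, -49/5).

(8/5, -49/5)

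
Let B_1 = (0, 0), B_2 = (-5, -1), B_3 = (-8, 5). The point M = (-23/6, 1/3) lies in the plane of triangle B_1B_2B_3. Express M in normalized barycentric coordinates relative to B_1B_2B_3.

Signed area of the reference triangle: [B_1B_2B_3] = ½·(0·(-1−5) + (-5)·(5−0) + (-8)·(0−(-1))) = ½·(0 − 25 − 8) = -33/2.
[MB_2B_3] = ½·((-23/6)·(-1−5) + (-5)·(5−(1/3)) + (-8)·(1/3−(-1))) = ½·(23 − 70/3 − 32/3) = -11/2, so the B_1-coordinate is (-11/2)/(-33/2) = 1/3.
[B_1MB_3] = ½·(0·(1/3−5) + (-23/6)·(5−0) + (-8)·(0−(1/3))) = ½·(0 − 115/6 + 8/3) = -33/4, so the B_2-coordinate is 1/2.
[B_1B_2M] = ½·(0·(-1−(1/3)) + (-5)·(1/3−0) + (-23/6)·(0−(-1))) = ½·(0 − 5/3 − 23/6) = -11/4, so the B_3-coordinate is 1/6.
Check: 1/3 + 1/2 + 1/6 = 1.

(1/3, 1/2, 1/6)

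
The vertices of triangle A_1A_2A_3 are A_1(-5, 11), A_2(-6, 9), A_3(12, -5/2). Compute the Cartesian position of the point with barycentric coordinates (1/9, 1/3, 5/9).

P = (1/9)·A_1 + (1/3)·A_2 + (5/9)·A_3.
x-coordinate: (1/9)·(-5) + (1/3)·(-6) + (5/9)·12 = 37/9.
y-coordinate: (1/9)·11 + (1/3)·9 + (5/9)·(-5/2) = 17/6.

(37/9, 17/6)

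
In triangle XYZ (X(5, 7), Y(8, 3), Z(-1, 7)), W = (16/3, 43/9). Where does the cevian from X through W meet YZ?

Barycentric coordinates of W with respect to XYZ: (2/9, 5/9, 2/9).
On side YZ the X-coordinate is zero; dropping W's X-weight 2/9 and renormalizing the remaining 5/9 : 2/9 gives weights 5/7, 2/7 on Y, Z.
V = (5/7)·(8, 3) + (2/7)·(-1, 7) = (38/7, 29/7).

(38/7, 29/7)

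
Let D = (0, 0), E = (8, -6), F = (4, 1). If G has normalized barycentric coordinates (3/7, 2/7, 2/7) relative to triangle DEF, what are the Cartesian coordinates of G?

G = (3/7)·D + (2/7)·E + (2/7)·F.
x-coordinate: (3/7)·0 + (2/7)·8 + (2/7)·4 = 24/7.
y-coordinate: (3/7)·0 + (2/7)·(-6) + (2/7)·1 = -10/7.

(24/7, -10/7)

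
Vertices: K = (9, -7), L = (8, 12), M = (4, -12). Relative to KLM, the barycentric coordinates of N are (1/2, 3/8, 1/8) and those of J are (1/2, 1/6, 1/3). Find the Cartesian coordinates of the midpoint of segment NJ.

(91/12, -3)

Barycentric coordinates of the midpoint are the average: (1/2, 13/48, 11/48).
Converting: (1/2)·K + (13/48)·L + (11/48)·M = (91/12, -3).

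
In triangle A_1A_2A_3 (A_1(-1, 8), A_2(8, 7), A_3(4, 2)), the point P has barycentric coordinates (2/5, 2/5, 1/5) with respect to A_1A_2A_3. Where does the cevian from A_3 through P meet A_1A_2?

Line A_3P meets A_1A_2 where the A_3-coordinate vanishes; zeroing P's A_3-weight and renormalizing leaves A_1, A_2-weights 2/5 : 2/5 → (1/2, 1/2).
So Q = (1/2)·A_1 + (1/2)·A_2 = (7/2, 15/2).

(7/2, 15/2)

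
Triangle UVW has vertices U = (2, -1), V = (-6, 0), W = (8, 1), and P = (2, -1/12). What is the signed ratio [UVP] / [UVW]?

1/3

[UVW] = ½·(2·(0−1) + (-6)·(1−(-1)) + 8·(-1−0)) = ½·(-2 − 12 − 8) = -11.
[UVP] = ½·(2·(0−(-1/12)) + (-6)·(-1/12−(-1)) + 2·(-1−0)) = ½·(1/6 − 11/2 − 2) = -11/3, so the ratio is (-11/3)/(-11) = 1/3.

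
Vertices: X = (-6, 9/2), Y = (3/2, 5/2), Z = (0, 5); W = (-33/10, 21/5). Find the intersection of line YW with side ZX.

(-9/2, 37/8)

Barycentric coordinates of W with respect to XYZ: (3/5, 1/5, 1/5).
On side ZX the Y-coordinate is zero; dropping W's Y-weight 1/5 and renormalizing the remaining 1/5 : 3/5 gives weights 1/4, 3/4 on Z, X.
V = (1/4)·(0, 5) + (3/4)·(-6, 9/2) = (-9/2, 37/8).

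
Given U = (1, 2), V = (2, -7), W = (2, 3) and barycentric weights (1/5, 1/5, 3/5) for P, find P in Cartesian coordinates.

P = (1/5)·U + (1/5)·V + (3/5)·W.
x-coordinate: (1/5)·1 + (1/5)·2 + (3/5)·2 = 9/5.
y-coordinate: (1/5)·2 + (1/5)·(-7) + (3/5)·3 = 4/5.

(9/5, 4/5)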